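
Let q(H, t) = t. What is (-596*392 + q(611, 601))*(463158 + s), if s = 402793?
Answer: -201793427481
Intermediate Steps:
(-596*392 + q(611, 601))*(463158 + s) = (-596*392 + 601)*(463158 + 402793) = (-233632 + 601)*865951 = -233031*865951 = -201793427481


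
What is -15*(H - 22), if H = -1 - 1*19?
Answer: 630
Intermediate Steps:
H = -20 (H = -1 - 19 = -20)
-15*(H - 22) = -15*(-20 - 22) = -15*(-42) = 630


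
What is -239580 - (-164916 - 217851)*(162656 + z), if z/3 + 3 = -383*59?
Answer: 36307506972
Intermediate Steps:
z = -67800 (z = -9 + 3*(-383*59) = -9 + 3*(-22597) = -9 - 67791 = -67800)
-239580 - (-164916 - 217851)*(162656 + z) = -239580 - (-164916 - 217851)*(162656 - 67800) = -239580 - (-382767)*94856 = -239580 - 1*(-36307746552) = -239580 + 36307746552 = 36307506972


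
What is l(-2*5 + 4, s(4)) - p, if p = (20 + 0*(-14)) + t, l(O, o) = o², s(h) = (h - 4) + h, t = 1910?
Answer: -1914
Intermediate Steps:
s(h) = -4 + 2*h (s(h) = (-4 + h) + h = -4 + 2*h)
p = 1930 (p = (20 + 0*(-14)) + 1910 = (20 + 0) + 1910 = 20 + 1910 = 1930)
l(-2*5 + 4, s(4)) - p = (-4 + 2*4)² - 1*1930 = (-4 + 8)² - 1930 = 4² - 1930 = 16 - 1930 = -1914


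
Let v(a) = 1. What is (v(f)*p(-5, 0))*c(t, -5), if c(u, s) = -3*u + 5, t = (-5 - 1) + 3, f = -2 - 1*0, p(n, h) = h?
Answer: 0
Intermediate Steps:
f = -2 (f = -2 + 0 = -2)
t = -3 (t = -6 + 3 = -3)
c(u, s) = 5 - 3*u
(v(f)*p(-5, 0))*c(t, -5) = (1*0)*(5 - 3*(-3)) = 0*(5 + 9) = 0*14 = 0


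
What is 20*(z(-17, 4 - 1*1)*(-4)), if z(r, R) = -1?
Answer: 80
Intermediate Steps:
20*(z(-17, 4 - 1*1)*(-4)) = 20*(-1*(-4)) = 20*4 = 80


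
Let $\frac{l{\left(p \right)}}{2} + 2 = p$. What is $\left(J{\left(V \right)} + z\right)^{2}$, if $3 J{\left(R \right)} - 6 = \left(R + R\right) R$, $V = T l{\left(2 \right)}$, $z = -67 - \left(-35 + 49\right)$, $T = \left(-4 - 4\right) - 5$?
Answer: $6241$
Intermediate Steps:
$T = -13$ ($T = -8 - 5 = -13$)
$z = -81$ ($z = -67 - 14 = -81$)
$l{\left(p \right)} = -4 + 2 p$
$V = 0$ ($V = - 13 \left(-4 + 2 \cdot 2\right) = - 13 \left(-4 + 4\right) = \left(-13\right) 0 = 0$)
$J{\left(R \right)} = 2 + \frac{2 R^{2}}{3}$ ($J{\left(R \right)} = 2 + \frac{\left(R + R\right) R}{3} = 2 + \frac{2 R R}{3} = 2 + \frac{2 R^{2}}{3}$)
$\left(J{\left(V \right)} + z\right)^{2} = \left(\left(2 + \frac{2 \cdot 0^{2}}{3}\right) - 81\right)^{2} = \left(\left(2 + \frac{2}{3} \cdot 0\right) - 81\right)^{2} = \left(\left(2 + 0\right) - 81\right)^{2} = \left(2 - 81\right)^{2} = \left(-79\right)^{2} = 6241$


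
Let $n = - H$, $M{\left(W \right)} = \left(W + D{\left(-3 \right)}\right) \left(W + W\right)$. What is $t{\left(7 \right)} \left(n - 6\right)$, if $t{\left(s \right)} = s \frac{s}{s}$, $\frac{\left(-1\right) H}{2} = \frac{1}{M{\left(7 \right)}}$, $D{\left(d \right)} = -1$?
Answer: $- \frac{251}{6} \approx -41.833$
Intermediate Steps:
$M{\left(W \right)} = 2 W \left(-1 + W\right)$ ($M{\left(W \right)} = \left(W - 1\right) \left(W + W\right) = \left(-1 + W\right) 2 W = 2 W \left(-1 + W\right)$)
$H = - \frac{1}{42}$ ($H = - \frac{2}{2 \cdot 7 \left(-1 + 7\right)} = - \frac{2}{2 \cdot 7 \cdot 6} = - \frac{2}{84} = \left(-2\right) \frac{1}{84} = - \frac{1}{42} \approx -0.02381$)
$n = \frac{1}{42}$ ($n = \left(-1\right) \left(- \frac{1}{42}\right) = \frac{1}{42} \approx 0.02381$)
$t{\left(s \right)} = s$ ($t{\left(s \right)} = s 1 = s$)
$t{\left(7 \right)} \left(n - 6\right) = 7 \left(\frac{1}{42} - 6\right) = 7 \left(- \frac{251}{42}\right) = - \frac{251}{6}$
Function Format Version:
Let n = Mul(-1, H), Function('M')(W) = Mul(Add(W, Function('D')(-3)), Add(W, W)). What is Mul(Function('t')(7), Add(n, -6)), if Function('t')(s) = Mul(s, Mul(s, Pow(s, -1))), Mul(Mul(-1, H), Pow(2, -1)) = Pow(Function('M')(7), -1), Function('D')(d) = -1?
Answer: Rational(-251, 6) ≈ -41.833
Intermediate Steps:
Function('M')(W) = Mul(2, W, Add(-1, W)) (Function('M')(W) = Mul(Add(W, -1), Add(W, W)) = Mul(Add(-1, W), Mul(2, W)) = Mul(2, W, Add(-1, W)))
H = Rational(-1, 42) (H = Mul(-2, Pow(Mul(2, 7, Add(-1, 7)), -1)) = Mul(-2, Pow(Mul(2, 7, 6), -1)) = Mul(-2, Pow(84, -1)) = Mul(-2, Rational(1, 84)) = Rational(-1, 42) ≈ -0.023810)
n = Rational(1, 42) (n = Mul(-1, Rational(-1, 42)) = Rational(1, 42) ≈ 0.023810)
Function('t')(s) = s (Function('t')(s) = Mul(s, 1) = s)
Mul(Function('t')(7), Add(n, -6)) = Mul(7, Add(Rational(1, 42), -6)) = Mul(7, Rational(-251, 42)) = Rational(-251, 6)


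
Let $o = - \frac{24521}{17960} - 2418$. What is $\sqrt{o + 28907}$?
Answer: $\frac{\sqrt{2135973456310}}{8980} \approx 162.75$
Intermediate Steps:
$o = - \frac{43451801}{17960}$ ($o = \left(-24521\right) \frac{1}{17960} - 2418 = - \frac{24521}{17960} - 2418 = - \frac{43451801}{17960} \approx -2419.4$)
$\sqrt{o + 28907} = \sqrt{- \frac{43451801}{17960} + 28907} = \sqrt{\frac{475717919}{17960}} = \frac{\sqrt{2135973456310}}{8980}$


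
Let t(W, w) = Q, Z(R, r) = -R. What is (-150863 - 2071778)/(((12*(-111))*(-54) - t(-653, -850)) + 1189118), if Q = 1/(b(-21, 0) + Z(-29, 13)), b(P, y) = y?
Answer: -64456589/36570333 ≈ -1.7625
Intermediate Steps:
Q = 1/29 (Q = 1/(0 - 1*(-29)) = 1/(0 + 29) = 1/29 ≈ 0.034483)
t(W, w) = 1/29
(-150863 - 2071778)/(((12*(-111))*(-54) - t(-653, -850)) + 1189118) = (-150863 - 2071778)/(((12*(-111))*(-54) - 1*1/29) + 1189118) = -2222641/((-1332*(-54) - 1/29) + 1189118) = -2222641/((71928 - 1/29) + 1189118) = -2222641/(2085911/29 + 1189118) = -2222641/36570333/29 = -2222641*29/36570333 = -64456589/36570333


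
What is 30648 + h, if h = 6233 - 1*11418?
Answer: 25463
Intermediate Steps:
h = -5185 (h = 6233 - 11418 = -5185)
30648 + h = 30648 - 5185 = 25463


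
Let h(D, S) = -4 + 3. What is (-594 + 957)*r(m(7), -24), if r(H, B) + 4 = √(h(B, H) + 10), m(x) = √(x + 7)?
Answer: -363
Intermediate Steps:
h(D, S) = -1
m(x) = √(7 + x)
r(H, B) = -1 (r(H, B) = -4 + √(-1 + 10) = -4 + √9 = -4 + 3 = -1)
(-594 + 957)*r(m(7), -24) = (-594 + 957)*(-1) = 363*(-1) = -363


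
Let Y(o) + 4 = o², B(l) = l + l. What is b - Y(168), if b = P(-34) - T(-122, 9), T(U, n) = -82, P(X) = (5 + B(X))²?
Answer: -24169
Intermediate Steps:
B(l) = 2*l
P(X) = (5 + 2*X)²
Y(o) = -4 + o²
b = 4051 (b = (5 + 2*(-34))² - 1*(-82) = (5 - 68)² + 82 = (-63)² + 82 = 3969 + 82 = 4051)
b - Y(168) = 4051 - (-4 + 168²) = 4051 - (-4 + 28224) = 4051 - 1*28220 = 4051 - 28220 = -24169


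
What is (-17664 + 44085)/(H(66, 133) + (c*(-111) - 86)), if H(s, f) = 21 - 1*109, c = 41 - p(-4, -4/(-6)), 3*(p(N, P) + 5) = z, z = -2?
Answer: -26421/5354 ≈ -4.9348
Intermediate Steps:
p(N, P) = -17/3 (p(N, P) = -5 + (1/3)*(-2) = -5 - 2/3 = -17/3)
c = 140/3 (c = 41 - 1*(-17/3) = 41 + 17/3 = 140/3 ≈ 46.667)
H(s, f) = -88 (H(s, f) = 21 - 109 = -88)
(-17664 + 44085)/(H(66, 133) + (c*(-111) - 86)) = (-17664 + 44085)/(-88 + ((140/3)*(-111) - 86)) = 26421/(-88 + (-5180 - 86)) = 26421/(-88 - 5266) = 26421/(-5354) = 26421*(-1/5354) = -26421/5354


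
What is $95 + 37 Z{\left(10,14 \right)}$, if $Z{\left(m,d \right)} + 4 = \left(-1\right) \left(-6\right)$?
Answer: $169$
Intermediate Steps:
$Z{\left(m,d \right)} = 2$ ($Z{\left(m,d \right)} = -4 - -6 = -4 + 6 = 2$)
$95 + 37 Z{\left(10,14 \right)} = 95 + 37 \cdot 2 = 95 + 74 = 169$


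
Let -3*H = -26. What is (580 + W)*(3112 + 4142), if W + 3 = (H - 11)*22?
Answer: 3813186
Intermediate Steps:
H = 26/3 (H = -⅓*(-26) = 26/3 ≈ 8.6667)
W = -163/3 (W = -3 + (26/3 - 11)*22 = -3 - 7/3*22 = -3 - 154/3 = -163/3 ≈ -54.333)
(580 + W)*(3112 + 4142) = (580 - 163/3)*(3112 + 4142) = (1577/3)*7254 = 3813186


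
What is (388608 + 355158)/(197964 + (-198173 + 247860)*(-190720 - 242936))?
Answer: -123961/3591144618 ≈ -3.4519e-5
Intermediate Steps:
(388608 + 355158)/(197964 + (-198173 + 247860)*(-190720 - 242936)) = 743766/(197964 + 49687*(-433656)) = 743766/(197964 - 21547065672) = 743766/(-21546867708) = 743766*(-1/21546867708) = -123961/3591144618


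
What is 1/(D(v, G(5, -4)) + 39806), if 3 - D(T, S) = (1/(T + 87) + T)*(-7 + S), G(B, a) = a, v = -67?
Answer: 20/781451 ≈ 2.5593e-5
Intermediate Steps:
D(T, S) = 3 - (-7 + S)*(T + 1/(87 + T)) (D(T, S) = 3 - (1/(T + 87) + T)*(-7 + S) = 3 - (1/(87 + T) + T)*(-7 + S) = 3 - (T + 1/(87 + T))*(-7 + S) = 3 - (-7 + S)*(T + 1/(87 + T)))
1/(D(v, G(5, -4)) + 39806) = 1/((268 - 1*(-4) + 7*(-67)² + 612*(-67) - 1*(-4)*(-67)² - 87*(-4)*(-67))/(87 - 67) + 39806) = 1/((268 + 4 + 7*4489 - 41004 - 1*(-4)*4489 - 23316)/20 + 39806) = 1/((268 + 4 + 31423 - 41004 + 17956 - 23316)/20 + 39806) = 1/((1/20)*(-14669) + 39806) = 1/(-14669/20 + 39806) = 1/(781451/20) = 20/781451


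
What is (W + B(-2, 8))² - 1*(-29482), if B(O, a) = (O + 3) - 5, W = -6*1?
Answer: 29582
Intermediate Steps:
W = -6
B(O, a) = -2 + O (B(O, a) = (3 + O) - 5 = -2 + O)
(W + B(-2, 8))² - 1*(-29482) = (-6 + (-2 - 2))² - 1*(-29482) = (-6 - 4)² + 29482 = (-10)² + 29482 = 100 + 29482 = 29582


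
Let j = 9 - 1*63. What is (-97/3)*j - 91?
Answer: 1655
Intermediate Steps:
j = -54 (j = 9 - 63 = -54)
(-97/3)*j - 91 = -97/3*(-54) - 91 = 1746 - 91 = 1655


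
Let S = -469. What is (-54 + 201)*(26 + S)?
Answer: -65121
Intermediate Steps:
(-54 + 201)*(26 + S) = (-54 + 201)*(26 - 469) = 147*(-443) = -65121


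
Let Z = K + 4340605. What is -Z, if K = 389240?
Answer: -4729845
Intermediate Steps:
Z = 4729845 (Z = 389240 + 4340605 = 4729845)
-Z = -1*4729845 = -4729845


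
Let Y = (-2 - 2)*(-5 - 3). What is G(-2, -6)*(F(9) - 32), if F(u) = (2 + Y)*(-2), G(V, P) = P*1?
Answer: 600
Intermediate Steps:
G(V, P) = P
Y = 32 (Y = -4*(-8) = 32)
F(u) = -68 (F(u) = (2 + 32)*(-2) = 34*(-2) = -68)
G(-2, -6)*(F(9) - 32) = -6*(-68 - 32) = -6*(-100) = 600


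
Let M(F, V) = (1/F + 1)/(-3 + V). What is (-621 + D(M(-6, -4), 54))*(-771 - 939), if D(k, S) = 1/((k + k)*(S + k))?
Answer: 2403403974/2263 ≈ 1.0620e+6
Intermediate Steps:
M(F, V) = (1 + 1/F)/(-3 + V) (M(F, V) = (1/F + 1)/(-3 + V) = (1 + 1/F)/(-3 + V))
D(k, S) = 1/(2*k*(S + k)) (D(k, S) = 1/((2*k)*(S + k)) = 1/(2*k*(S + k)))
(-621 + D(M(-6, -4), 54))*(-771 - 939) = (-621 + 1/(2*(((1 - 6)/((-6)*(-3 - 4))))*(54 + (1 - 6)/((-6)*(-3 - 4)))))*(-771 - 939) = (-621 + 1/(2*((-⅙*(-5)/(-7)))*(54 - ⅙*(-5)/(-7))))*(-1710) = (-621 + 1/(2*((-⅙*(-⅐)*(-5)))*(54 - ⅙*(-⅐)*(-5))))*(-1710) = (-621 + 1/(2*(-5/42)*(54 - 5/42)))*(-1710) = (-621 + (½)*(-42/5)/(2263/42))*(-1710) = (-621 + (½)*(-42/5)*(42/2263))*(-1710) = (-621 - 882/11315)*(-1710) = -7027497/11315*(-1710) = 2403403974/2263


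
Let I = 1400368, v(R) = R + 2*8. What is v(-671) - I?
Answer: -1401023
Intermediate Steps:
v(R) = 16 + R (v(R) = R + 16 = 16 + R)
v(-671) - I = (16 - 671) - 1*1400368 = -655 - 1400368 = -1401023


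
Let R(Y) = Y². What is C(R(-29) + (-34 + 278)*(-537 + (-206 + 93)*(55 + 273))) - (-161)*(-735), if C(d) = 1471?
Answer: -116864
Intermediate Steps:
C(R(-29) + (-34 + 278)*(-537 + (-206 + 93)*(55 + 273))) - (-161)*(-735) = 1471 - (-161)*(-735) = 1471 - 1*118335 = 1471 - 118335 = -116864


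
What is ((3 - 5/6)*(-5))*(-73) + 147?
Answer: 5627/6 ≈ 937.83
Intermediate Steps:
((3 - 5/6)*(-5))*(-73) + 147 = ((13/6)*(-5))*(-73) + 147 = -65/6*(-73) + 147 = 4745/6 + 147 = 5627/6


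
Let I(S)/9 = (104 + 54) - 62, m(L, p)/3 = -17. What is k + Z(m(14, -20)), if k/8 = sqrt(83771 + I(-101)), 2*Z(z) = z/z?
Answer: 1/2 + 8*sqrt(84635) ≈ 2327.9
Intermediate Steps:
m(L, p) = -51 (m(L, p) = 3*(-17) = -51)
Z(z) = 1/2 (Z(z) = (z/z)/2 = (1/2)*1 = 1/2)
I(S) = 864 (I(S) = 9*((104 + 54) - 62) = 9*(158 - 62) = 9*96 = 864)
k = 8*sqrt(84635) (k = 8*sqrt(83771 + 864) = 8*sqrt(84635) ≈ 2327.4)
k + Z(m(14, -20)) = 8*sqrt(84635) + 1/2 = 1/2 + 8*sqrt(84635)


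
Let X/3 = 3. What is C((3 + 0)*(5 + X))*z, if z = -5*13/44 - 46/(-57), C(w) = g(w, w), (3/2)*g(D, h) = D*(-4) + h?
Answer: 11767/209 ≈ 56.301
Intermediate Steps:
X = 9 (X = 3*3 = 9)
g(D, h) = -8*D/3 + 2*h/3 (g(D, h) = 2*(D*(-4) + h)/3 = 2*(-4*D + h)/3 = 2*(h - 4*D)/3 = -8*D/3 + 2*h/3)
C(w) = -2*w (C(w) = -8*w/3 + 2*w/3 = -2*w)
z = -1681/2508 (z = -65*1/44 - 46*(-1/57) = -65/44 + 46/57 = -1681/2508 ≈ -0.67025)
C((3 + 0)*(5 + X))*z = -2*(3 + 0)*(5 + 9)*(-1681/2508) = -6*14*(-1681/2508) = -2*42*(-1681/2508) = -84*(-1681/2508) = 11767/209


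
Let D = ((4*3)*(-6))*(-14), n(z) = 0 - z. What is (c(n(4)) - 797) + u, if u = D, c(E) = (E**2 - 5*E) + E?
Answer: 243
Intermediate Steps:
n(z) = -z
c(E) = E**2 - 4*E
D = 1008 (D = (12*(-6))*(-14) = -72*(-14) = 1008)
u = 1008
(c(n(4)) - 797) + u = ((-1*4)*(-4 - 1*4) - 797) + 1008 = (-4*(-4 - 4) - 797) + 1008 = (-4*(-8) - 797) + 1008 = (32 - 797) + 1008 = -765 + 1008 = 243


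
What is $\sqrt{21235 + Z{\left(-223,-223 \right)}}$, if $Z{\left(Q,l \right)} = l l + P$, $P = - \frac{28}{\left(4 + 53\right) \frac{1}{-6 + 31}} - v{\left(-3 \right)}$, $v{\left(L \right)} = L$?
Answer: $\frac{\sqrt{230531883}}{57} \approx 266.37$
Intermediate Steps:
$P = - \frac{529}{57}$ ($P = - \frac{28}{\left(4 + 53\right) \frac{1}{-6 + 31}} - -3 = - \frac{28}{57 \cdot \frac{1}{25}} + 3 = - \frac{28}{\frac{57}{25}} + 3 = \left(-28\right) \frac{25}{57} + 3 = - \frac{700}{57} + 3 = - \frac{529}{57} \approx -9.2807$)
$Z{\left(Q,l \right)} = - \frac{529}{57} + l^{2}$ ($Z{\left(Q,l \right)} = l l - \frac{529}{57} = l^{2} - \frac{529}{57} = - \frac{529}{57} + l^{2}$)
$\sqrt{21235 + Z{\left(-223,-223 \right)}} = \sqrt{21235 - \left(\frac{529}{57} - \left(-223\right)^{2}\right)} = \sqrt{21235 + \left(- \frac{529}{57} + 49729\right)} = \sqrt{21235 + \frac{2834024}{57}} = \sqrt{\frac{4044419}{57}} = \frac{\sqrt{230531883}}{57}$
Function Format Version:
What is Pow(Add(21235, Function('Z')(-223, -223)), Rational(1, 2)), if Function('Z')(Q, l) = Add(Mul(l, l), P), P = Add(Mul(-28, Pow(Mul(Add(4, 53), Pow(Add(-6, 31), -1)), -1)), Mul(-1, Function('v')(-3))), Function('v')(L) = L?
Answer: Mul(Rational(1, 57), Pow(230531883, Rational(1, 2))) ≈ 266.37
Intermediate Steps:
P = Rational(-529, 57) (P = Add(Mul(-28, Pow(Mul(Add(4, 53), Pow(Add(-6, 31), -1)), -1)), Mul(-1, -3)) = Add(Mul(-28, Pow(Mul(57, Pow(25, -1)), -1)), 3) = Add(Mul(-28, Pow(Mul(57, Rational(1, 25)), -1)), 3) = Add(Mul(-28, Pow(Rational(57, 25), -1)), 3) = Add(Mul(-28, Rational(25, 57)), 3) = Add(Rational(-700, 57), 3) = Rational(-529, 57) ≈ -9.2807)
Function('Z')(Q, l) = Add(Rational(-529, 57), Pow(l, 2)) (Function('Z')(Q, l) = Add(Mul(l, l), Rational(-529, 57)) = Add(Pow(l, 2), Rational(-529, 57)) = Add(Rational(-529, 57), Pow(l, 2)))
Pow(Add(21235, Function('Z')(-223, -223)), Rational(1, 2)) = Pow(Add(21235, Add(Rational(-529, 57), Pow(-223, 2))), Rational(1, 2)) = Pow(Add(21235, Add(Rational(-529, 57), 49729)), Rational(1, 2)) = Pow(Add(21235, Rational(2834024, 57)), Rational(1, 2)) = Pow(Rational(4044419, 57), Rational(1, 2)) = Mul(Rational(1, 57), Pow(230531883, Rational(1, 2)))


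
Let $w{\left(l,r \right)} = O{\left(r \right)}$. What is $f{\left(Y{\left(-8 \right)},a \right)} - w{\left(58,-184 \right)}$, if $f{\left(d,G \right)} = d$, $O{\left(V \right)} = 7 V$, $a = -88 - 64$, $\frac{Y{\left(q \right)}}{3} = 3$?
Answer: $1297$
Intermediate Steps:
$Y{\left(q \right)} = 9$ ($Y{\left(q \right)} = 3 \cdot 3 = 9$)
$a = -152$ ($a = -88 - 64 = -152$)
$w{\left(l,r \right)} = 7 r$
$f{\left(Y{\left(-8 \right)},a \right)} - w{\left(58,-184 \right)} = 9 - 7 \left(-184\right) = 9 - -1288 = 9 + 1288 = 1297$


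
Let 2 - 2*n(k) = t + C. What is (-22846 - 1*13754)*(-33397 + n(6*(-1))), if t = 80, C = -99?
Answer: 1221945900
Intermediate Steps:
n(k) = 21/2 (n(k) = 1 - (80 - 99)/2 = 1 - ½*(-19) = 1 + 19/2 = 21/2)
(-22846 - 1*13754)*(-33397 + n(6*(-1))) = (-22846 - 1*13754)*(-33397 + 21/2) = (-22846 - 13754)*(-66773/2) = -36600*(-66773/2) = 1221945900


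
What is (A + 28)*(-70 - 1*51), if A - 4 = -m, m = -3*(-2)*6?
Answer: 484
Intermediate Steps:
m = 36 (m = 6*6 = 36)
A = -32 (A = 4 - 1*36 = 4 - 36 = -32)
(A + 28)*(-70 - 1*51) = (-32 + 28)*(-70 - 1*51) = -4*(-70 - 51) = -4*(-121) = 484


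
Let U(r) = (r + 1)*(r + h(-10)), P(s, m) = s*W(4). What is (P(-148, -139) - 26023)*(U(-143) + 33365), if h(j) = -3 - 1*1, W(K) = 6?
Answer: -1459625729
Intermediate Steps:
h(j) = -4 (h(j) = -3 - 1 = -4)
P(s, m) = 6*s (P(s, m) = s*6 = 6*s)
U(r) = (1 + r)*(-4 + r) (U(r) = (r + 1)*(r - 4) = (1 + r)*(-4 + r))
(P(-148, -139) - 26023)*(U(-143) + 33365) = (6*(-148) - 26023)*((-4 + (-143)² - 3*(-143)) + 33365) = (-888 - 26023)*((-4 + 20449 + 429) + 33365) = -26911*(20874 + 33365) = -26911*54239 = -1459625729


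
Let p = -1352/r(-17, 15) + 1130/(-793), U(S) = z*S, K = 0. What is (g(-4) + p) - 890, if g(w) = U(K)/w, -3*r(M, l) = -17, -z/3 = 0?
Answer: -15233708/13481 ≈ -1130.0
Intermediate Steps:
z = 0 (z = -3*0 = 0)
r(M, l) = 17/3 (r(M, l) = -⅓*(-17) = 17/3)
U(S) = 0 (U(S) = 0*S = 0)
g(w) = 0 (g(w) = 0/w = 0)
p = -3235618/13481 (p = -1352/17/3 + 1130/(-793) = -1352*3/17 + 1130*(-1/793) = -4056/17 - 1130/793 = -3235618/13481 ≈ -240.01)
(g(-4) + p) - 890 = (0 - 3235618/13481) - 890 = -3235618/13481 - 890 = -15233708/13481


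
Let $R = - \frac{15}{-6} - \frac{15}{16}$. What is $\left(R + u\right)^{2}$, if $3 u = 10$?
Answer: $\frac{55225}{2304} \approx 23.969$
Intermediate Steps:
$u = \frac{10}{3}$ ($u = \frac{1}{3} \cdot 10 = \frac{10}{3} \approx 3.3333$)
$R = \frac{25}{16}$ ($R = \left(-15\right) \left(- \frac{1}{6}\right) - \frac{15}{16} = \frac{5}{2} - \frac{15}{16} = \frac{25}{16} \approx 1.5625$)
$\left(R + u\right)^{2} = \left(\frac{25}{16} + \frac{10}{3}\right)^{2} = \left(\frac{235}{48}\right)^{2} = \frac{55225}{2304}$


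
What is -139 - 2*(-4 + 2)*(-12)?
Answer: -187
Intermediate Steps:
-139 - 2*(-4 + 2)*(-12) = -139 - 2*(-2)*(-12) = -139 + 4*(-12) = -139 - 48 = -187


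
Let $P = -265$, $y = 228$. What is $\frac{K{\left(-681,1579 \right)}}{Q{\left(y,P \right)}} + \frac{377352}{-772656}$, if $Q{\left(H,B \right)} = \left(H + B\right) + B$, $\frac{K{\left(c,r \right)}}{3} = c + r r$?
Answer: $- \frac{120370589133}{4861294} \approx -24761.0$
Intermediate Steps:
$K{\left(c,r \right)} = 3 c + 3 r^{2}$ ($K{\left(c,r \right)} = 3 \left(c + r r\right) = 3 \left(c + r^{2}\right) = 3 c + 3 r^{2}$)
$Q{\left(H,B \right)} = H + 2 B$ ($Q{\left(H,B \right)} = \left(B + H\right) + B = H + 2 B$)
$\frac{K{\left(-681,1579 \right)}}{Q{\left(y,P \right)}} + \frac{377352}{-772656} = \frac{3 \left(-681\right) + 3 \cdot 1579^{2}}{228 + 2 \left(-265\right)} + \frac{377352}{-772656} = \frac{-2043 + 3 \cdot 2493241}{228 - 530} + 377352 \left(- \frac{1}{772656}\right) = \frac{-2043 + 7479723}{-302} - \frac{15723}{32194} = 7477680 \left(- \frac{1}{302}\right) - \frac{15723}{32194} = - \frac{3738840}{151} - \frac{15723}{32194} = - \frac{120370589133}{4861294}$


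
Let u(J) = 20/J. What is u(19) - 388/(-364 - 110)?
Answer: 8426/4503 ≈ 1.8712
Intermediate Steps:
u(19) - 388/(-364 - 110) = 20/19 - 388/(-364 - 110) = 20*(1/19) - 388/(-474) = 20/19 - 388*(-1/474) = 20/19 + 194/237 = 8426/4503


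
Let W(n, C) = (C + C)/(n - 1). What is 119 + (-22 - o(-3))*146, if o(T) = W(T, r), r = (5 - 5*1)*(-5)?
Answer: -3093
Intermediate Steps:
r = 0 (r = (5 - 5)*(-5) = 0*(-5) = 0)
W(n, C) = 2*C/(-1 + n) (W(n, C) = (2*C)/(-1 + n) = 2*C/(-1 + n))
o(T) = 0 (o(T) = 2*0/(-1 + T) = 0)
119 + (-22 - o(-3))*146 = 119 + (-22 - 1*0)*146 = 119 + (-22 + 0)*146 = 119 - 22*146 = 119 - 3212 = -3093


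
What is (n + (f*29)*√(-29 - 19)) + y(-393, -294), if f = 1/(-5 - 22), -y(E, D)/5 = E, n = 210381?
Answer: 212346 - 116*I*√3/27 ≈ 2.1235e+5 - 7.4414*I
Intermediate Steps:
y(E, D) = -5*E
f = -1/27 (f = 1/(-27) = -1/27 ≈ -0.037037)
(n + (f*29)*√(-29 - 19)) + y(-393, -294) = (210381 + (-1/27*29)*√(-29 - 19)) - 5*(-393) = (210381 - 116*I*√3/27) + 1965 = 212346 - 116*I*√3/27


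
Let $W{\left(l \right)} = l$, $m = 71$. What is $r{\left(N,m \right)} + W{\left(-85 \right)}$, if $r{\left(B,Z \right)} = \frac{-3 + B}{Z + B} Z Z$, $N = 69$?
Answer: $\frac{160403}{70} \approx 2291.5$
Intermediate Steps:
$r{\left(B,Z \right)} = \frac{Z^{2} \left(-3 + B\right)}{B + Z}$ ($r{\left(B,Z \right)} = \frac{-3 + B}{B + Z} Z Z = \frac{Z \left(-3 + B\right)}{B + Z} Z = \frac{Z^{2} \left(-3 + B\right)}{B + Z}$)
$r{\left(N,m \right)} + W{\left(-85 \right)} = \frac{71^{2} \left(-3 + 69\right)}{69 + 71} - 85 = 5041 \cdot \frac{1}{140} \cdot 66 - 85 = \frac{166353}{70} - 85 = \frac{160403}{70}$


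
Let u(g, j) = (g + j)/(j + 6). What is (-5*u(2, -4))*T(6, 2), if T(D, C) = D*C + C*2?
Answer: 80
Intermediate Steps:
u(g, j) = (g + j)/(6 + j)
T(D, C) = 2*C + C*D (T(D, C) = C*D + 2*C = 2*C + C*D)
(-5*u(2, -4))*T(6, 2) = (-5*(2 - 4)/(6 - 4))*(2*(2 + 6)) = (-5*(-2)/2)*(2*8) = -5*(-2)/2*16 = -5*(-1)*16 = 5*16 = 80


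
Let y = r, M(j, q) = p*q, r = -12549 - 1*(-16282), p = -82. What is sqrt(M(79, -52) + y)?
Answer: sqrt(7997) ≈ 89.426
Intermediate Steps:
r = 3733 (r = -12549 + 16282 = 3733)
M(j, q) = -82*q
y = 3733
sqrt(M(79, -52) + y) = sqrt(-82*(-52) + 3733) = sqrt(4264 + 3733) = sqrt(7997)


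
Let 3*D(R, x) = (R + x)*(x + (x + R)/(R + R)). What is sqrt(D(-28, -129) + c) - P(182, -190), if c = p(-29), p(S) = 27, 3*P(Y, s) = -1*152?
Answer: 152/3 + sqrt(46790310)/84 ≈ 132.10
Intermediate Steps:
P(Y, s) = -152/3 (P(Y, s) = (-1*152)/3 = (1/3)*(-152) = -152/3)
c = 27
D(R, x) = (R + x)*(x + (R + x)/(2*R))/3 (D(R, x) = ((R + x)*(x + (x + R)/(R + R)))/3 = ((R + x)*(x + (R + x)/((2*R))))/3 = ((R + x)*(x + (R + x)*(1/(2*R))))/3 = ((R + x)*(x + (R + x)/(2*R)))/3 = (R + x)*(x + (R + x)/(2*R))/3)
sqrt(D(-28, -129) + c) - P(182, -190) = sqrt((1/6)*((-129)**2 - 28*(-28 + 2*(-129) + 2*(-129)**2 + 2*(-28)*(-129)))/(-28) + 27) - 1*(-152/3) = sqrt((1/6)*(-1/28)*(16641 - 28*(-28 - 258 + 2*16641 + 7224)) + 27) + 152/3 = sqrt((1/6)*(-1/28)*(16641 - 28*(-28 - 258 + 33282 + 7224)) + 27) + 152/3 = sqrt((1/6)*(-1/28)*(16641 - 28*40220) + 27) + 152/3 = sqrt((1/6)*(-1/28)*(16641 - 1126160) + 27) + 152/3 = sqrt((1/6)*(-1/28)*(-1109519) + 27) + 152/3 = sqrt(1109519/168 + 27) + 152/3 = sqrt(1114055/168) + 152/3 = sqrt(46790310)/84 + 152/3 = 152/3 + sqrt(46790310)/84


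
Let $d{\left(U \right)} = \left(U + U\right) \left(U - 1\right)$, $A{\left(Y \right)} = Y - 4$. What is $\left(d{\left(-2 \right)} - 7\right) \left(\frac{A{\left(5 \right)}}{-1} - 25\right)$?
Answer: $-130$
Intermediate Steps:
$A{\left(Y \right)} = -4 + Y$
$d{\left(U \right)} = 2 U \left(-1 + U\right)$
$\left(d{\left(-2 \right)} - 7\right) \left(\frac{A{\left(5 \right)}}{-1} - 25\right) = \left(2 \left(-2\right) \left(-1 - 2\right) - 7\right) \left(\frac{-4 + 5}{-1} - 25\right) = \left(2 \left(-2\right) \left(-3\right) - 7\right) \left(1 \left(-1\right) - 25\right) = \left(12 - 7\right) \left(-1 - 25\right) = 5 \left(-26\right) = -130$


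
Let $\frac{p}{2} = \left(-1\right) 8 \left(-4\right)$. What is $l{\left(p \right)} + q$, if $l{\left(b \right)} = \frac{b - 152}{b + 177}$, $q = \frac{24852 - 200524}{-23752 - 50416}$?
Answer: $\frac{4476271}{2234311} \approx 2.0034$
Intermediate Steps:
$p = 64$ ($p = 2 \left(-1\right) 8 \left(-4\right) = 2 \left(\left(-8\right) \left(-4\right)\right) = 2 \cdot 32 = 64$)
$q = \frac{21959}{9271}$ ($q = - \frac{175672}{-74168} = \left(-175672\right) \left(- \frac{1}{74168}\right) = \frac{21959}{9271} \approx 2.3686$)
$l{\left(b \right)} = \frac{-152 + b}{177 + b}$
$l{\left(p \right)} + q = \frac{-152 + 64}{177 + 64} + \frac{21959}{9271} = \frac{1}{241} \left(-88\right) + \frac{21959}{9271} = - \frac{88}{241} + \frac{21959}{9271} = \frac{4476271}{2234311}$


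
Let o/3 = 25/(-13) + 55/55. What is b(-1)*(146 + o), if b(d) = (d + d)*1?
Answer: -3724/13 ≈ -286.46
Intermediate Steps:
o = -36/13 (o = 3*(25/(-13) + 55/55) = 3*(25*(-1/13) + 55*(1/55)) = 3*(-25/13 + 1) = 3*(-12/13) = -36/13 ≈ -2.7692)
b(d) = 2*d (b(d) = (2*d)*1 = 2*d)
b(-1)*(146 + o) = (2*(-1))*(146 - 36/13) = -2*1862/13 = -3724/13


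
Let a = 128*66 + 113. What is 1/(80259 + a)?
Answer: 1/88820 ≈ 1.1259e-5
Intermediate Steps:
a = 8561 (a = 8448 + 113 = 8561)
1/(80259 + a) = 1/(80259 + 8561) = 1/88820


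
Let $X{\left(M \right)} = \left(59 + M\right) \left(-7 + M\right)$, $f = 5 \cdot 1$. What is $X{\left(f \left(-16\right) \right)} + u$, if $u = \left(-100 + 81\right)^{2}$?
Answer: $2188$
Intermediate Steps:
$f = 5$
$X{\left(M \right)} = \left(-7 + M\right) \left(59 + M\right)$
$u = 361$ ($u = \left(-19\right)^{2} = 361$)
$X{\left(f \left(-16\right) \right)} + u = \left(-413 + \left(5 \left(-16\right)\right)^{2} + 52 \cdot 5 \left(-16\right)\right) + 361 = \left(-413 + \left(-80\right)^{2} + 52 \left(-80\right)\right) + 361 = \left(-413 + 6400 - 4160\right) + 361 = 1827 + 361 = 2188$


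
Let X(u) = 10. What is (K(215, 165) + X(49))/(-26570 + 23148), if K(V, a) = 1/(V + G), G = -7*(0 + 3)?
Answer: -1941/663868 ≈ -0.0029238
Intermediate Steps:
G = -21 (G = -7*3 = -21)
K(V, a) = 1/(-21 + V) (K(V, a) = 1/(V - 21) = 1/(-21 + V))
(K(215, 165) + X(49))/(-26570 + 23148) = (1/(-21 + 215) + 10)/(-26570 + 23148) = (1/194 + 10)/(-3422) = (1/194 + 10)*(-1/3422) = (1941/194)*(-1/3422) = -1941/663868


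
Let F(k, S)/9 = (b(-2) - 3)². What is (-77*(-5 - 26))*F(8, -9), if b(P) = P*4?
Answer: 2599443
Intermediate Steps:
b(P) = 4*P
F(k, S) = 1089 (F(k, S) = 9*(4*(-2) - 3)² = 9*(-8 - 3)² = 9*(-11)² = 9*121 = 1089)
(-77*(-5 - 26))*F(8, -9) = -77*(-5 - 26)*1089 = -77*(-31)*1089 = 2387*1089 = 2599443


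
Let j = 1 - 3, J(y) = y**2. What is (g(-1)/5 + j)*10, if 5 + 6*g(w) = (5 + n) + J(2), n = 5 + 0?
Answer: -17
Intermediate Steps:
n = 5
g(w) = 3/2 (g(w) = -5/6 + ((5 + 5) + 2**2)/6 = -5/6 + (10 + 4)/6 = -5/6 + (1/6)*14 = -5/6 + 7/3 = 3/2)
j = -2
(g(-1)/5 + j)*10 = ((3/2)/5 - 2)*10 = ((3/2)*(1/5) - 2)*10 = (3/10 - 2)*10 = -17/10*10 = -17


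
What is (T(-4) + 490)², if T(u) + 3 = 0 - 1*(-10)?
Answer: 247009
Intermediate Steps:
T(u) = 7 (T(u) = -3 + (0 - 1*(-10)) = -3 + (0 + 10) = -3 + 10 = 7)
(T(-4) + 490)² = (7 + 490)² = 497² = 247009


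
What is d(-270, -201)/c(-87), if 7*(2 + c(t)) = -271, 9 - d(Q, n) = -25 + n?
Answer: -329/57 ≈ -5.7719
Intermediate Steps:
d(Q, n) = 34 - n (d(Q, n) = 9 - (-25 + n) = 9 + (25 - n) = 34 - n)
c(t) = -285/7 (c(t) = -2 + (⅐)*(-271) = -2 - 271/7 = -285/7)
d(-270, -201)/c(-87) = (34 - 1*(-201))/(-285/7) = (34 + 201)*(-7/285) = 235*(-7/285) = -329/57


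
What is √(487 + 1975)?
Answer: √2462 ≈ 49.619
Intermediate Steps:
√(487 + 1975) = √2462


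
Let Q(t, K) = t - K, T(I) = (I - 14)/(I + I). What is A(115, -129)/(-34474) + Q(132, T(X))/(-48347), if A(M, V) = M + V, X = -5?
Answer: -19041047/8333572390 ≈ -0.0022849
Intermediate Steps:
T(I) = (-14 + I)/(2*I) (T(I) = (-14 + I)/((2*I)) = (-14 + I)*(1/(2*I)) = (-14 + I)/(2*I))
A(115, -129)/(-34474) + Q(132, T(X))/(-48347) = (115 - 129)/(-34474) + (132 - (-14 - 5)/(2*(-5)))/(-48347) = -14*(-1/34474) + (132 - (-1)*(-19)/(2*5))*(-1/48347) = 7/17237 + (132 - 1*19/10)*(-1/48347) = 7/17237 + (132 - 19/10)*(-1/48347) = 7/17237 + (1301/10)*(-1/48347) = 7/17237 - 1301/483470 = -19041047/8333572390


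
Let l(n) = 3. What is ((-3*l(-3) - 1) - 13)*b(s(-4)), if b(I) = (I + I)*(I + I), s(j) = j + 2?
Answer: -368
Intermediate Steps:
s(j) = 2 + j
b(I) = 4*I² (b(I) = (2*I)*(2*I) = 4*I²)
((-3*l(-3) - 1) - 13)*b(s(-4)) = ((-3*3 - 1) - 13)*(4*(2 - 4)²) = ((-9 - 1) - 13)*(4*(-2)²) = (-10 - 13)*(4*4) = -23*16 = -368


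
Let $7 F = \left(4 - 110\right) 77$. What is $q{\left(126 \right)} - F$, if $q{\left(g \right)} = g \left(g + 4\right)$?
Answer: $17546$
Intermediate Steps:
$q{\left(g \right)} = g \left(4 + g\right)$
$F = -1166$ ($F = \frac{\left(4 - 110\right) 77}{7} = \frac{\left(-106\right) 77}{7} = \frac{1}{7} \left(-8162\right) = -1166$)
$q{\left(126 \right)} - F = 126 \left(4 + 126\right) - -1166 = 126 \cdot 130 + 1166 = 16380 + 1166 = 17546$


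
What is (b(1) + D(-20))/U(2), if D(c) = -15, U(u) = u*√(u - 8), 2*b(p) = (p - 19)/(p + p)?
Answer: 13*I*√6/8 ≈ 3.9804*I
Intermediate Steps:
b(p) = (-19 + p)/(4*p) (b(p) = ((p - 19)/(p + p))/2 = ((-19 + p)/((2*p)))/2 = ((-19 + p)*(1/(2*p)))/2 = ((-19 + p)/(2*p))/2 = (-19 + p)/(4*p))
U(u) = u*√(-8 + u)
(b(1) + D(-20))/U(2) = ((¼)*(-19 + 1)/1 - 15)/((2*√(-8 + 2))) = ((¼)*1*(-18) - 15)/((2*√(-6))) = (-9/2 - 15)/((2*(I*√6))) = -39/2/(2*I*√6) = -I*√6/12*(-39/2) = 13*I*√6/8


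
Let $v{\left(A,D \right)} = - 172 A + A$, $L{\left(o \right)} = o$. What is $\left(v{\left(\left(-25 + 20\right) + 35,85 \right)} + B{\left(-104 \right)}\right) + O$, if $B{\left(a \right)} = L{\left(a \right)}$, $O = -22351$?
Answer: $-27585$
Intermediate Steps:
$v{\left(A,D \right)} = - 171 A$
$B{\left(a \right)} = a$
$\left(v{\left(\left(-25 + 20\right) + 35,85 \right)} + B{\left(-104 \right)}\right) + O = \left(- 171 \left(\left(-25 + 20\right) + 35\right) - 104\right) - 22351 = \left(- 171 \left(-5 + 35\right) - 104\right) - 22351 = \left(\left(-171\right) 30 - 104\right) - 22351 = \left(-5130 - 104\right) - 22351 = -5234 - 22351 = -27585$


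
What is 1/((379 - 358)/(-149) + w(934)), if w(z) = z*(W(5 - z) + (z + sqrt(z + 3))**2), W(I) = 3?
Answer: 18108433556135/14706974368187047943097 - 38734351112*sqrt(937)/14706974368187047943097 ≈ 1.1507e-9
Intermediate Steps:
w(z) = z*(3 + (z + sqrt(3 + z))**2) (w(z) = z*(3 + (z + sqrt(z + 3))**2) = z*(3 + (z + sqrt(3 + z))**2))
1/((379 - 358)/(-149) + w(934)) = 1/((379 - 358)/(-149) + 934*(3 + (934 + sqrt(3 + 934))**2)) = 1/(-1/149*21 + 934*(3 + (934 + sqrt(937))**2)) = 1/(-21/149 + (2802 + 934*(934 + sqrt(937))**2)) = 1/(417477/149 + 934*(934 + sqrt(937))**2)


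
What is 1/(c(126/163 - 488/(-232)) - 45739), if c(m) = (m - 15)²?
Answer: -22344529/1018732205067 ≈ -2.1934e-5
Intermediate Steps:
c(m) = (-15 + m)²
1/(c(126/163 - 488/(-232)) - 45739) = 1/((-15 + (126/163 - 488/(-232)))² - 45739) = 1/((-15 + (126*(1/163) - 488*(-1/232)))² - 45739) = 1/((-15 + (126/163 + 61/29))² - 45739) = 1/((-15 + 13597/4727)² - 45739) = 1/((-57308/4727)² - 45739) = 1/(3284206864/22344529 - 45739) = 1/(-1018732205067/22344529) = -22344529/1018732205067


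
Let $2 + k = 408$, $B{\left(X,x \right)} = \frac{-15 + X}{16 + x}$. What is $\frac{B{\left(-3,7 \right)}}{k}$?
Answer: $- \frac{9}{4669} \approx -0.0019276$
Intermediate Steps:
$B{\left(X,x \right)} = \frac{-15 + X}{16 + x}$
$k = 406$ ($k = -2 + 408 = 406$)
$\frac{B{\left(-3,7 \right)}}{k} = \frac{\frac{1}{16 + 7} \left(-15 - 3\right)}{406} = \frac{1}{23} \left(-18\right) \frac{1}{406} = \left(- \frac{18}{23}\right) \frac{1}{406} = - \frac{9}{4669}$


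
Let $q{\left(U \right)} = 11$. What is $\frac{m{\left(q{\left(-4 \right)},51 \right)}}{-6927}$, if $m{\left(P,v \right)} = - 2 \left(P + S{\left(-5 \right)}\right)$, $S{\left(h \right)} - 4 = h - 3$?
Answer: $\frac{14}{6927} \approx 0.0020211$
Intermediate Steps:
$S{\left(h \right)} = 1 + h$ ($S{\left(h \right)} = 4 + \left(h - 3\right) = 4 + \left(-3 + h\right) = 1 + h$)
$m{\left(P,v \right)} = 8 - 2 P$ ($m{\left(P,v \right)} = - 2 \left(P + \left(1 - 5\right)\right) = - 2 \left(P - 4\right) = - 2 \left(-4 + P\right) = 8 - 2 P$)
$\frac{m{\left(q{\left(-4 \right)},51 \right)}}{-6927} = \frac{8 - 22}{-6927} = \left(8 - 22\right) \left(- \frac{1}{6927}\right) = \left(-14\right) \left(- \frac{1}{6927}\right) = \frac{14}{6927}$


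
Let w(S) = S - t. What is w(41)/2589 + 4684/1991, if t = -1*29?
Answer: 12266246/5154699 ≈ 2.3796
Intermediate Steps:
t = -29
w(S) = 29 + S (w(S) = S - 1*(-29) = S + 29 = 29 + S)
w(41)/2589 + 4684/1991 = (29 + 41)/2589 + 4684/1991 = 70*(1/2589) + 4684*(1/1991) = 70/2589 + 4684/1991 = 12266246/5154699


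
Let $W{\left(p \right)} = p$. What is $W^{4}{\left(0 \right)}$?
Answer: $0$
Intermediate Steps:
$W^{4}{\left(0 \right)} = 0^{4} = 0$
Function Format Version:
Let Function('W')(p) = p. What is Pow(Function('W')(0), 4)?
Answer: 0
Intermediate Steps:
Pow(Function('W')(0), 4) = Pow(0, 4) = 0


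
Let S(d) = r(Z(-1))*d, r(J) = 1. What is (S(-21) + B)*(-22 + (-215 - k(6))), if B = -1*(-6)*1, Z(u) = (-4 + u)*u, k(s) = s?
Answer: 3645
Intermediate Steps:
Z(u) = u*(-4 + u)
S(d) = d (S(d) = 1*d = d)
B = 6 (B = 6*1 = 6)
(S(-21) + B)*(-22 + (-215 - k(6))) = (-21 + 6)*(-22 + (-215 - 1*6)) = -15*(-22 + (-215 - 6)) = -15*(-22 - 221) = -15*(-243) = 3645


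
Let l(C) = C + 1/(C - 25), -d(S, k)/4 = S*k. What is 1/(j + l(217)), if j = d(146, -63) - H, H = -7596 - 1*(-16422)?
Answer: 192/5411137 ≈ 3.5482e-5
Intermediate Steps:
d(S, k) = -4*S*k
H = 8826 (H = -7596 + 16422 = 8826)
l(C) = C + 1/(-25 + C)
j = 27966 (j = -4*146*(-63) - 1*8826 = 36792 - 8826 = 27966)
1/(j + l(217)) = 1/(27966 + (1 + 217² - 25*217)/(-25 + 217)) = 1/(27966 + (1 + 47089 - 5425)/192) = 1/(27966 + (1/192)*41665) = 1/(27966 + 41665/192) = 1/(5411137/192) = 192/5411137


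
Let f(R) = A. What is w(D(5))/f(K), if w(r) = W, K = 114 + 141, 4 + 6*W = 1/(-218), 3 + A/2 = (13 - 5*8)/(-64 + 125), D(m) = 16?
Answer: 5917/61040 ≈ 0.096936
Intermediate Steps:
A = -420/61 (A = -6 + 2*((13 - 5*8)/(-64 + 125)) = -6 + 2*((13 - 40)/61) = -6 + 2*(-27*1/61) = -6 + 2*(-27/61) = -6 - 54/61 = -420/61 ≈ -6.8852)
W = -291/436 (W = -2/3 + (1/6)/(-218) = -2/3 + (1/6)*(-1/218) = -2/3 - 1/1308 = -291/436 ≈ -0.66743)
K = 255
f(R) = -420/61
w(r) = -291/436
w(D(5))/f(K) = -291/(436*(-420/61)) = -291/436*(-61/420) = 5917/61040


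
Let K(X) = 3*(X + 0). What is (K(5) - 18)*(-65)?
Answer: 195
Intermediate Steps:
K(X) = 3*X
(K(5) - 18)*(-65) = (3*5 - 18)*(-65) = (15 - 18)*(-65) = -3*(-65) = 195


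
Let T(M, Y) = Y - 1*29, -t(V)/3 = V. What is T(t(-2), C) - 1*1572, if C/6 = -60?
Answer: -1961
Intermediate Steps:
C = -360 (C = 6*(-60) = -360)
t(V) = -3*V
T(M, Y) = -29 + Y (T(M, Y) = Y - 29 = -29 + Y)
T(t(-2), C) - 1*1572 = (-29 - 360) - 1*1572 = -389 - 1572 = -1961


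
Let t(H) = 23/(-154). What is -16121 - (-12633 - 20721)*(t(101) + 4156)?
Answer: 10672055360/77 ≈ 1.3860e+8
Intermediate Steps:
t(H) = -23/154 (t(H) = 23*(-1/154) = -23/154)
-16121 - (-12633 - 20721)*(t(101) + 4156) = -16121 - (-12633 - 20721)*(-23/154 + 4156) = -16121 - (-33354)*640001/154 = -16121 - 1*(-10673296677/77) = -16121 + 10673296677/77 = 10672055360/77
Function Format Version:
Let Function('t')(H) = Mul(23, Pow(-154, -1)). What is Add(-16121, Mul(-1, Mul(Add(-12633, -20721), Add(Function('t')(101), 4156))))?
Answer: Rational(10672055360, 77) ≈ 1.3860e+8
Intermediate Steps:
Function('t')(H) = Rational(-23, 154) (Function('t')(H) = Mul(23, Rational(-1, 154)) = Rational(-23, 154))
Add(-16121, Mul(-1, Mul(Add(-12633, -20721), Add(Function('t')(101), 4156)))) = Add(-16121, Mul(-1, Mul(Add(-12633, -20721), Add(Rational(-23, 154), 4156)))) = Add(-16121, Mul(-1, Mul(-33354, Rational(640001, 154)))) = Add(-16121, Mul(-1, Rational(-10673296677, 77))) = Add(-16121, Rational(10673296677, 77)) = Rational(10672055360, 77)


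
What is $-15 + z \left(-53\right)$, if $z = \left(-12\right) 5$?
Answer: $3165$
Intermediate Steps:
$z = -60$
$-15 + z \left(-53\right) = -15 - -3180 = -15 + 3180 = 3165$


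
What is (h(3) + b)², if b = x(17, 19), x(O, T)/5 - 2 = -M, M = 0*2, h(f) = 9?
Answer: 361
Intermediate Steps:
M = 0
x(O, T) = 10 (x(O, T) = 10 + 5*(-1*0) = 10 + 5*0 = 10 + 0 = 10)
b = 10
(h(3) + b)² = (9 + 10)² = 19² = 361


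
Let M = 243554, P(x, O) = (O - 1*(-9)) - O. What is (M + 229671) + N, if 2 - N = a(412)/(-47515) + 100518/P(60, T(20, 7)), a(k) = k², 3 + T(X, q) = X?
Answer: 65864614357/142545 ≈ 4.6206e+5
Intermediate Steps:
T(X, q) = -3 + X
P(x, O) = 9 (P(x, O) = (O + 9) - O = (9 + O) - O = 9)
N = -1591243268/142545 (N = 2 - (412²/(-47515) + 100518/9) = 2 - (169744*(-1/47515) + 100518*(⅑)) = 2 - (-169744/47515 + 33506/3) = 2 - 1*1591528358/142545 = 2 - 1591528358/142545 = -1591243268/142545 ≈ -11163.)
(M + 229671) + N = (243554 + 229671) - 1591243268/142545 = 473225 - 1591243268/142545 = 65864614357/142545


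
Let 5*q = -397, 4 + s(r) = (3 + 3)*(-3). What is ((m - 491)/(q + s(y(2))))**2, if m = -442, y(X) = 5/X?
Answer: 2418025/28561 ≈ 84.662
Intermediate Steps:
s(r) = -22 (s(r) = -4 + (3 + 3)*(-3) = -4 + 6*(-3) = -4 - 18 = -22)
q = -397/5 (q = (1/5)*(-397) = -397/5 ≈ -79.400)
((m - 491)/(q + s(y(2))))**2 = ((-442 - 491)/(-397/5 - 22))**2 = (-933/(-507/5))**2 = (-933*(-5/507))**2 = (1555/169)**2 = 2418025/28561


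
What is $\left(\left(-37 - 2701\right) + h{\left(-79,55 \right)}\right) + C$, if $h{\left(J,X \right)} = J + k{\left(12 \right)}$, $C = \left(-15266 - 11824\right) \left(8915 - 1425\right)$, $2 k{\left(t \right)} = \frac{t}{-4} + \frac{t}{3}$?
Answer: $- \frac{405813833}{2} \approx -2.0291 \cdot 10^{8}$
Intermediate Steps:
$k{\left(t \right)} = \frac{t}{24}$ ($k{\left(t \right)} = \frac{\frac{t}{-4} + \frac{t}{3}}{2} = \frac{t \left(- \frac{1}{4}\right) + t \frac{1}{3}}{2} = \frac{- \frac{t}{4} + \frac{t}{3}}{2} = \frac{\frac{1}{12} t}{2} = \frac{t}{24}$)
$C = -202904100$ ($C = \left(-27090\right) 7490 = -202904100$)
$h{\left(J,X \right)} = \frac{1}{2} + J$ ($h{\left(J,X \right)} = J + \frac{1}{24} \cdot 12 = J + \frac{1}{2} = \frac{1}{2} + J$)
$\left(\left(-37 - 2701\right) + h{\left(-79,55 \right)}\right) + C = \left(\left(-37 - 2701\right) + \left(\frac{1}{2} - 79\right)\right) - 202904100 = \left(\left(-37 - 2701\right) - \frac{157}{2}\right) - 202904100 = \left(-2738 - \frac{157}{2}\right) - 202904100 = - \frac{5633}{2} - 202904100 = - \frac{405813833}{2}$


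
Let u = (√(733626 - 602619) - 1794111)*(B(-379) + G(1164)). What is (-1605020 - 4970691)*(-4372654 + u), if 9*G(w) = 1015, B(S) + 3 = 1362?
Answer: 52176399703921504/3 - 87101867906*√131007/9 ≈ 1.7389e+16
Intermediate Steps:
B(S) = 1359 (B(S) = -3 + 1362 = 1359)
G(w) = 1015/9 (G(w) = (⅑)*1015 = 1015/9)
u = -7921598102/3 + 13246*√131007/9 (u = (√(733626 - 602619) - 1794111)*(1359 + 1015/9) = (√131007 - 1794111)*(13246/9) = (-1794111 + √131007)*(13246/9) = -7921598102/3 + 13246*√131007/9 ≈ -2.6400e+9)
(-1605020 - 4970691)*(-4372654 + u) = (-1605020 - 4970691)*(-4372654 + (-7921598102/3 + 13246*√131007/9)) = -6575711*(-7934716064/3 + 13246*√131007/9) = 52176399703921504/3 - 87101867906*√131007/9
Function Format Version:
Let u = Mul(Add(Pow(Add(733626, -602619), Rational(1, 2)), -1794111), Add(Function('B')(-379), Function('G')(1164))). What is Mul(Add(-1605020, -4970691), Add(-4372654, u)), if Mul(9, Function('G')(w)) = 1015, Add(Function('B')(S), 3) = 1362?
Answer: Add(Rational(52176399703921504, 3), Mul(Rational(-87101867906, 9), Pow(131007, Rational(1, 2)))) ≈ 1.7389e+16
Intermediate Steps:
Function('B')(S) = 1359 (Function('B')(S) = Add(-3, 1362) = 1359)
Function('G')(w) = Rational(1015, 9) (Function('G')(w) = Mul(Rational(1, 9), 1015) = Rational(1015, 9))
u = Add(Rational(-7921598102, 3), Mul(Rational(13246, 9), Pow(131007, Rational(1, 2)))) (u = Mul(Add(Pow(Add(733626, -602619), Rational(1, 2)), -1794111), Add(1359, Rational(1015, 9))) = Mul(Add(Pow(131007, Rational(1, 2)), -1794111), Rational(13246, 9)) = Mul(Add(-1794111, Pow(131007, Rational(1, 2))), Rational(13246, 9)) = Add(Rational(-7921598102, 3), Mul(Rational(13246, 9), Pow(131007, Rational(1, 2)))) ≈ -2.6400e+9)
Mul(Add(-1605020, -4970691), Add(-4372654, u)) = Mul(Add(-1605020, -4970691), Add(-4372654, Add(Rational(-7921598102, 3), Mul(Rational(13246, 9), Pow(131007, Rational(1, 2)))))) = Mul(-6575711, Add(Rational(-7934716064, 3), Mul(Rational(13246, 9), Pow(131007, Rational(1, 2))))) = Add(Rational(52176399703921504, 3), Mul(Rational(-87101867906, 9), Pow(131007, Rational(1, 2))))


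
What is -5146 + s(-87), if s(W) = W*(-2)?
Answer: -4972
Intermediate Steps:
s(W) = -2*W
-5146 + s(-87) = -5146 - 2*(-87) = -5146 + 174 = -4972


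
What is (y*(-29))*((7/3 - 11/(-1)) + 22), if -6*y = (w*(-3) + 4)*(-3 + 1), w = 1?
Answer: -3074/9 ≈ -341.56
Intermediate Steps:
y = 1/3 (y = -(1*(-3) + 4)*(-3 + 1)/6 = -(-3 + 4)*(-2)/6 = -(-2)/6 = -1/6*(-2) = 1/3 ≈ 0.33333)
(y*(-29))*((7/3 - 11/(-1)) + 22) = ((1/3)*(-29))*((7/3 - 11/(-1)) + 22) = -29*((7*(1/3) - 11*(-1)) + 22)/3 = -29*((7/3 + 11) + 22)/3 = -29*(40/3 + 22)/3 = -29/3*106/3 = -3074/9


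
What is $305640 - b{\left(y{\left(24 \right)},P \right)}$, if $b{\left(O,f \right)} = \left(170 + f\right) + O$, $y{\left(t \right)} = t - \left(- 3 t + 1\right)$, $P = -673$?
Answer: $306048$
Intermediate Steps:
$y{\left(t \right)} = -1 + 4 t$ ($y{\left(t \right)} = t - \left(1 - 3 t\right) = t + \left(-1 + 3 t\right) = -1 + 4 t$)
$b{\left(O,f \right)} = 170 + O + f$
$305640 - b{\left(y{\left(24 \right)},P \right)} = 305640 - \left(170 + \left(-1 + 4 \cdot 24\right) - 673\right) = 305640 - \left(170 + \left(-1 + 96\right) - 673\right) = 305640 - \left(170 + 95 - 673\right) = 305640 - -408 = 305640 + 408 = 306048$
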